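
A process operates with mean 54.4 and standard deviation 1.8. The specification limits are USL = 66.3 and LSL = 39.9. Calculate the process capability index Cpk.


Cpu = (66.3 - 54.4) / (3 * 1.8) = 2.2
Cpl = (54.4 - 39.9) / (3 * 1.8) = 2.69
Cpk = min(2.2, 2.69) = 2.2

2.2


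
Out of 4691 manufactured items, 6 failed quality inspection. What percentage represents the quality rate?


Formula: Quality Rate = Good Pieces / Total Pieces * 100
Good pieces = 4691 - 6 = 4685
QR = 4685 / 4691 * 100 = 99.9%

99.9%


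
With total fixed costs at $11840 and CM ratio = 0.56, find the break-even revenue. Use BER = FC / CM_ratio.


Formula: BER = Fixed Costs / Contribution Margin Ratio
BER = $11840 / 0.56
BER = $21142.86 (to the nearest cent)

$21142.86


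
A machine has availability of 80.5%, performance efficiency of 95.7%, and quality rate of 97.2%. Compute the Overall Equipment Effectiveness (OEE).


Formula: OEE = Availability * Performance * Quality / 10000
A * P = 80.5% * 95.7% / 100 = 77.04%
OEE = 77.04% * 97.2% / 100 = 74.9%

74.9%


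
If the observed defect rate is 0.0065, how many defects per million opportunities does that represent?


DPMO = defect_rate * 1000000 = 0.0065 * 1000000

6500


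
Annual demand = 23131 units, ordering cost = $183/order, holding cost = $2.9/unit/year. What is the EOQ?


Formula: EOQ = sqrt(2 * D * S / H)
Numerator: 2 * 23131 * 183 = 8465946
2DS/H = 8465946 / 2.9 = 2919291.7
EOQ = sqrt(2919291.7) = 1708.6 units

1708.6 units


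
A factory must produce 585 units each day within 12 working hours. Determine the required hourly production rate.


Formula: Production Rate = Daily Demand / Available Hours
Rate = 585 units/day / 12 hours/day
Rate = 48.8 units/hour

48.8 units/hour


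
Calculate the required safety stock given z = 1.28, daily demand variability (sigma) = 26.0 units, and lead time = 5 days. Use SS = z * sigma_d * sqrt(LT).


Formula: SS = z * sigma_d * sqrt(LT)
sqrt(LT) = sqrt(5) = 2.2361
SS = 1.28 * 26.0 * 2.2361
SS = 74.4 units

74.4 units


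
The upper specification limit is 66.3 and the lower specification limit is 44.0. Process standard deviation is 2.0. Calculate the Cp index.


Cp = (66.3 - 44.0) / (6 * 2.0)

1.86


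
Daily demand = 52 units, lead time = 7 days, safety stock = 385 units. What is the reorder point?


Formula: ROP = (Daily Demand * Lead Time) + Safety Stock
Demand during lead time = 52 * 7 = 364 units
ROP = 364 + 385 = 749 units

749 units


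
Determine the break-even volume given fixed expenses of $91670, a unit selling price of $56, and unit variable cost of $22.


Formula: BEQ = Fixed Costs / (Price - Variable Cost)
Contribution margin = $56 - $22 = $34/unit
BEQ = ceil($91670 / $34/unit) = ceil(2696.18) = 2697 units

2697 units


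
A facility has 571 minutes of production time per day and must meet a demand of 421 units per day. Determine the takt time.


Formula: Takt Time = Available Production Time / Customer Demand
Takt = 571 min/day / 421 units/day
Takt = 1.36 min/unit

1.36 min/unit


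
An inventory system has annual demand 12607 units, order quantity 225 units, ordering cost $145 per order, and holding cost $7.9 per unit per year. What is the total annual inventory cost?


TC = 12607/225 * 145 + 225/2 * 7.9

$9013.26


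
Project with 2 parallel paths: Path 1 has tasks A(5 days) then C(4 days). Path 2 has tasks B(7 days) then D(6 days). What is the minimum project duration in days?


Path 1 = 5 + 4 = 9 days
Path 2 = 7 + 6 = 13 days
Duration = max(9, 13) = 13 days

13 days


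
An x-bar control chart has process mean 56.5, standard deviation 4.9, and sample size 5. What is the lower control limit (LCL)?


LCL = 56.5 - 3 * 4.9 / sqrt(5)

49.93


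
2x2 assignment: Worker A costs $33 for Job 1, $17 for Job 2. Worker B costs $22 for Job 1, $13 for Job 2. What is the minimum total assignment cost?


Option 1: A->1 + B->2 = $33 + $13 = $46
Option 2: A->2 + B->1 = $17 + $22 = $39
Min cost = min($46, $39) = $39

$39


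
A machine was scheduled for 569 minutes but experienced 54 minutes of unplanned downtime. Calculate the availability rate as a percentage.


Formula: Availability = (Planned Time - Downtime) / Planned Time * 100
Uptime = 569 - 54 = 515 min
Availability = 515 / 569 * 100 = 90.5%

90.5%


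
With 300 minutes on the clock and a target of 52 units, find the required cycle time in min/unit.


Formula: CT = Available Time / Number of Units
CT = 300 min / 52 units
CT = 5.77 min/unit

5.77 min/unit


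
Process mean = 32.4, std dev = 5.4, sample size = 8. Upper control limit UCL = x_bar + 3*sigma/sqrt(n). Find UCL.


UCL = 32.4 + 3 * 5.4 / sqrt(8)

38.13


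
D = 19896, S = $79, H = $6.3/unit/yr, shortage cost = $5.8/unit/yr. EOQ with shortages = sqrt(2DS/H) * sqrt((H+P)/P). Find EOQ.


Formula: EOQ* = sqrt(2DS/H) * sqrt((H+P)/P)
Base EOQ = sqrt(2*19896*79/6.3) = 706.38 units
Correction = sqrt((6.3+5.8)/5.8) = 1.44437
EOQ* = 706.38 * 1.44437 = 1020.3 units

1020.3 units


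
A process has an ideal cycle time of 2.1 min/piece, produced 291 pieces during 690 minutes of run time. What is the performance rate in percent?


Formula: Performance = (Ideal CT * Total Count) / Run Time * 100
Ideal output time = 2.1 * 291 = 611.1 min
Performance = 611.1 / 690 * 100 = 88.6%

88.6%


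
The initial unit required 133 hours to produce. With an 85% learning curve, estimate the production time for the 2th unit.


Formula: T_n = T_1 * (learning_rate)^(log2(n)) where learning_rate = rate/100
Doublings = log2(2) = 1
T_n = 133 * 0.85^1
T_n = 133 * 0.85 = 113.1 hours

113.1 hours


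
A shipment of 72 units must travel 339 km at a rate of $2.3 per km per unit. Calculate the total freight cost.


TC = dist * cost * units = 339 * 2.3 * 72 = $56138.40

$56138.40


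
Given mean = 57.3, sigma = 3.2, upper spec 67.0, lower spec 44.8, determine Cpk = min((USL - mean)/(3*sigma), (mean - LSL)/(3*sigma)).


Cpu = (67.0 - 57.3) / (3 * 3.2) = 1.01
Cpl = (57.3 - 44.8) / (3 * 3.2) = 1.3
Cpk = min(1.01, 1.3) = 1.01

1.01


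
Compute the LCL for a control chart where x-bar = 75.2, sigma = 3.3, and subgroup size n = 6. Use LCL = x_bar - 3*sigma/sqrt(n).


LCL = 75.2 - 3 * 3.3 / sqrt(6)

71.16


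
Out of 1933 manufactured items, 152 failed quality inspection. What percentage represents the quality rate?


Formula: Quality Rate = Good Pieces / Total Pieces * 100
Good pieces = 1933 - 152 = 1781
QR = 1781 / 1933 * 100 = 92.1%

92.1%


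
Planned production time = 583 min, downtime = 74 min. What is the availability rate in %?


Formula: Availability = (Planned Time - Downtime) / Planned Time * 100
Uptime = 583 - 74 = 509 min
Availability = 509 / 583 * 100 = 87.3%

87.3%


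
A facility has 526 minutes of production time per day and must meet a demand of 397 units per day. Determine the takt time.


Formula: Takt Time = Available Production Time / Customer Demand
Takt = 526 min/day / 397 units/day
Takt = 1.32 min/unit

1.32 min/unit


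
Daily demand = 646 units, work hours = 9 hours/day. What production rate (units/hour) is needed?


Formula: Production Rate = Daily Demand / Available Hours
Rate = 646 units/day / 9 hours/day
Rate = 71.8 units/hour

71.8 units/hour


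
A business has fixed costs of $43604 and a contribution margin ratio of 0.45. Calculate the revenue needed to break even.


Formula: BER = Fixed Costs / Contribution Margin Ratio
BER = $43604 / 0.45
BER = $96897.78 (to the nearest cent)

$96897.78


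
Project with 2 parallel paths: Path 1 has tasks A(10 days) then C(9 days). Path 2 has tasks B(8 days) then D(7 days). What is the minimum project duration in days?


Path 1 = 10 + 9 = 19 days
Path 2 = 8 + 7 = 15 days
Duration = max(19, 15) = 19 days

19 days


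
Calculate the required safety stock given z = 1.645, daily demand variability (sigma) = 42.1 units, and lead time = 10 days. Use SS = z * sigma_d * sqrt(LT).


Formula: SS = z * sigma_d * sqrt(LT)
sqrt(LT) = sqrt(10) = 3.1623
SS = 1.645 * 42.1 * 3.1623
SS = 219.0 units

219.0 units


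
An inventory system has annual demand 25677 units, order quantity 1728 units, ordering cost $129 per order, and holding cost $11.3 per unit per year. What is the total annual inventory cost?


TC = 25677/1728 * 129 + 1728/2 * 11.3

$11680.06


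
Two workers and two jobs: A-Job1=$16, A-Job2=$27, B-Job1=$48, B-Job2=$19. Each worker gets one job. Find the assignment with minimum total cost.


Option 1: A->1 + B->2 = $16 + $19 = $35
Option 2: A->2 + B->1 = $27 + $48 = $75
Min cost = min($35, $75) = $35

$35


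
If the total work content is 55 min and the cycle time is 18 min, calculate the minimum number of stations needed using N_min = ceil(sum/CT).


Formula: N_min = ceil(Sum of Task Times / Cycle Time)
N_min = ceil(55 min / 18 min) = ceil(3.0556)
N_min = 4 stations

4


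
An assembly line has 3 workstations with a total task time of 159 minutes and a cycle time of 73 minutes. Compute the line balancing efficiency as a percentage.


Formula: Efficiency = Sum of Task Times / (N_stations * CT) * 100
Total station capacity = 3 stations * 73 min = 219 min
Efficiency = 159 / 219 * 100 = 72.6%

72.6%


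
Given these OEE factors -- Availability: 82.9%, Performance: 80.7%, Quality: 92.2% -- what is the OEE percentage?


Formula: OEE = Availability * Performance * Quality / 10000
A * P = 82.9% * 80.7% / 100 = 66.9%
OEE = 66.9% * 92.2% / 100 = 61.7%

61.7%


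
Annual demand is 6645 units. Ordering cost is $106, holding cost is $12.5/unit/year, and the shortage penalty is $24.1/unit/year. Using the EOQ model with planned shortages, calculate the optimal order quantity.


Formula: EOQ* = sqrt(2DS/H) * sqrt((H+P)/P)
Base EOQ = sqrt(2*6645*106/12.5) = 335.71 units
Correction = sqrt((12.5+24.1)/24.1) = 1.23234
EOQ* = 335.71 * 1.23234 = 413.7 units

413.7 units


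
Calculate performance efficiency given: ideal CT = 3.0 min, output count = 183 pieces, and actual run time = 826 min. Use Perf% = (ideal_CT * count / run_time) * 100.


Formula: Performance = (Ideal CT * Total Count) / Run Time * 100
Ideal output time = 3.0 * 183 = 549.0 min
Performance = 549.0 / 826 * 100 = 66.5%

66.5%


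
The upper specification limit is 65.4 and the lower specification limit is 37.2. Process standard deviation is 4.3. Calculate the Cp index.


Cp = (65.4 - 37.2) / (6 * 4.3)

1.09


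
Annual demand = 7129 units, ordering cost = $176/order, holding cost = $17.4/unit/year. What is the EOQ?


Formula: EOQ = sqrt(2 * D * S / H)
Numerator: 2 * 7129 * 176 = 2509408
2DS/H = 2509408 / 17.4 = 144218.9
EOQ = sqrt(144218.9) = 379.8 units

379.8 units


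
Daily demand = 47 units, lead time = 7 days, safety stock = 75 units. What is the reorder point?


Formula: ROP = (Daily Demand * Lead Time) + Safety Stock
Demand during lead time = 47 * 7 = 329 units
ROP = 329 + 75 = 404 units

404 units


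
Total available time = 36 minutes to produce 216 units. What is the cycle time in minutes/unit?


Formula: CT = Available Time / Number of Units
CT = 36 min / 216 units
CT = 0.17 min/unit

0.17 min/unit


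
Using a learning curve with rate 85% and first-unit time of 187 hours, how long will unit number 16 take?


Formula: T_n = T_1 * (learning_rate)^(log2(n)) where learning_rate = rate/100
Doublings = log2(16) = 4
T_n = 187 * 0.85^4
T_n = 187 * 0.522 = 97.6 hours

97.6 hours


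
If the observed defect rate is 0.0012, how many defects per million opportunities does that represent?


DPMO = defect_rate * 1000000 = 0.0012 * 1000000

1200


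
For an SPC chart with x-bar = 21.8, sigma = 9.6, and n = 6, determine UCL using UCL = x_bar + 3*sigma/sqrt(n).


UCL = 21.8 + 3 * 9.6 / sqrt(6)

33.56


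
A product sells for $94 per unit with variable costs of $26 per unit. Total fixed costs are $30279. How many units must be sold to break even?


Formula: BEQ = Fixed Costs / (Price - Variable Cost)
Contribution margin = $94 - $26 = $68/unit
BEQ = ceil($30279 / $68/unit) = ceil(445.28) = 446 units

446 units


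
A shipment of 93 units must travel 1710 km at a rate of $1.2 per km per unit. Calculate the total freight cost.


TC = dist * cost * units = 1710 * 1.2 * 93 = $190836.00

$190836.00


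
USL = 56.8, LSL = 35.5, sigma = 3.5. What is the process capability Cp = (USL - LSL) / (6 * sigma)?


Cp = (56.8 - 35.5) / (6 * 3.5)

1.01


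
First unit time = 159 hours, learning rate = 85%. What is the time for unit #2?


Formula: T_n = T_1 * (learning_rate)^(log2(n)) where learning_rate = rate/100
Doublings = log2(2) = 1
T_n = 159 * 0.85^1
T_n = 159 * 0.85 = 135.2 hours

135.2 hours


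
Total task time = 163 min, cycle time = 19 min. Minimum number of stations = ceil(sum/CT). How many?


Formula: N_min = ceil(Sum of Task Times / Cycle Time)
N_min = ceil(163 min / 19 min) = ceil(8.5789)
N_min = 9 stations

9


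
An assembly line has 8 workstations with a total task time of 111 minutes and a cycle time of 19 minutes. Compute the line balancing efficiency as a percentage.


Formula: Efficiency = Sum of Task Times / (N_stations * CT) * 100
Total station capacity = 8 stations * 19 min = 152 min
Efficiency = 111 / 152 * 100 = 73.0%

73.0%


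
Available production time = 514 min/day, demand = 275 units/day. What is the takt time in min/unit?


Formula: Takt Time = Available Production Time / Customer Demand
Takt = 514 min/day / 275 units/day
Takt = 1.87 min/unit

1.87 min/unit


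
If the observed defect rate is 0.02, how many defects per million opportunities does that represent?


DPMO = defect_rate * 1000000 = 0.02 * 1000000

20000


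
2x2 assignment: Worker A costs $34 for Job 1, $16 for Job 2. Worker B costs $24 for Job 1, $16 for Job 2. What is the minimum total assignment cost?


Option 1: A->1 + B->2 = $34 + $16 = $50
Option 2: A->2 + B->1 = $16 + $24 = $40
Min cost = min($50, $40) = $40

$40


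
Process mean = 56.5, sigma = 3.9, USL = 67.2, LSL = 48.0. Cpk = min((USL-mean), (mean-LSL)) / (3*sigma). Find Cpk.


Cpu = (67.2 - 56.5) / (3 * 3.9) = 0.91
Cpl = (56.5 - 48.0) / (3 * 3.9) = 0.73
Cpk = min(0.91, 0.73) = 0.73

0.73


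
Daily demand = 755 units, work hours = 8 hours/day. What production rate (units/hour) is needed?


Formula: Production Rate = Daily Demand / Available Hours
Rate = 755 units/day / 8 hours/day
Rate = 94.4 units/hour

94.4 units/hour


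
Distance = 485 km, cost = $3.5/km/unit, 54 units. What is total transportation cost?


TC = dist * cost * units = 485 * 3.5 * 54 = $91665.00

$91665.00


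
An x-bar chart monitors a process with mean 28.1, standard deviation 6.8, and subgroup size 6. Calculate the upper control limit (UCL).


UCL = 28.1 + 3 * 6.8 / sqrt(6)

36.43


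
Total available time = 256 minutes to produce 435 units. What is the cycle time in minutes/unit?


Formula: CT = Available Time / Number of Units
CT = 256 min / 435 units
CT = 0.59 min/unit

0.59 min/unit


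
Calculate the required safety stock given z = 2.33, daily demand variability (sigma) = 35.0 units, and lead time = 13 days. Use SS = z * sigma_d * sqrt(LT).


Formula: SS = z * sigma_d * sqrt(LT)
sqrt(LT) = sqrt(13) = 3.6056
SS = 2.33 * 35.0 * 3.6056
SS = 294.0 units

294.0 units


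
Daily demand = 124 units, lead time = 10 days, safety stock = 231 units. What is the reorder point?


Formula: ROP = (Daily Demand * Lead Time) + Safety Stock
Demand during lead time = 124 * 10 = 1240 units
ROP = 1240 + 231 = 1471 units

1471 units


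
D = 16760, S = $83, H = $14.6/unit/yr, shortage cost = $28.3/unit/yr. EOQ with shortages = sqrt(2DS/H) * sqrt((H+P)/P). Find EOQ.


Formula: EOQ* = sqrt(2DS/H) * sqrt((H+P)/P)
Base EOQ = sqrt(2*16760*83/14.6) = 436.53 units
Correction = sqrt((14.6+28.3)/28.3) = 1.23122
EOQ* = 436.53 * 1.23122 = 537.5 units

537.5 units


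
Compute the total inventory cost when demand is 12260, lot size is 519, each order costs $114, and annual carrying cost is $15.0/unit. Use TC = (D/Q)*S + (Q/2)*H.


TC = 12260/519 * 114 + 519/2 * 15.0

$6585.45


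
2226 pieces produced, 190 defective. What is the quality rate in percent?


Formula: Quality Rate = Good Pieces / Total Pieces * 100
Good pieces = 2226 - 190 = 2036
QR = 2036 / 2226 * 100 = 91.5%

91.5%


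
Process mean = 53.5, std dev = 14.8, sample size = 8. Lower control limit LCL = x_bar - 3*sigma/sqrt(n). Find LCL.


LCL = 53.5 - 3 * 14.8 / sqrt(8)

37.8


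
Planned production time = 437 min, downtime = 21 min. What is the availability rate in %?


Formula: Availability = (Planned Time - Downtime) / Planned Time * 100
Uptime = 437 - 21 = 416 min
Availability = 416 / 437 * 100 = 95.2%

95.2%


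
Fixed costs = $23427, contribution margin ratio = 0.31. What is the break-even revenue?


Formula: BER = Fixed Costs / Contribution Margin Ratio
BER = $23427 / 0.31
BER = $75570.97 (to the nearest cent)

$75570.97


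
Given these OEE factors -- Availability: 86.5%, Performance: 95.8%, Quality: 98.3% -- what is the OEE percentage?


Formula: OEE = Availability * Performance * Quality / 10000
A * P = 86.5% * 95.8% / 100 = 82.87%
OEE = 82.87% * 98.3% / 100 = 81.5%

81.5%


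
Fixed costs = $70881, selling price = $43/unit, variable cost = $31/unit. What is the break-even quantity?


Formula: BEQ = Fixed Costs / (Price - Variable Cost)
Contribution margin = $43 - $31 = $12/unit
BEQ = ceil($70881 / $12/unit) = ceil(5906.75) = 5907 units

5907 units


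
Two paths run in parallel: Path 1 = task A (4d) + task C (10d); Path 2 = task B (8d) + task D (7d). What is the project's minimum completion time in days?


Path 1 = 4 + 10 = 14 days
Path 2 = 8 + 7 = 15 days
Duration = max(14, 15) = 15 days

15 days


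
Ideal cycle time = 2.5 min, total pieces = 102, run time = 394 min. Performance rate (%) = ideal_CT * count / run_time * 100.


Formula: Performance = (Ideal CT * Total Count) / Run Time * 100
Ideal output time = 2.5 * 102 = 255.0 min
Performance = 255.0 / 394 * 100 = 64.7%

64.7%


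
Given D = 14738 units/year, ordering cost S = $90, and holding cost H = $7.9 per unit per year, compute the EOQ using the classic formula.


Formula: EOQ = sqrt(2 * D * S / H)
Numerator: 2 * 14738 * 90 = 2652840
2DS/H = 2652840 / 7.9 = 335802.5
EOQ = sqrt(335802.5) = 579.5 units

579.5 units


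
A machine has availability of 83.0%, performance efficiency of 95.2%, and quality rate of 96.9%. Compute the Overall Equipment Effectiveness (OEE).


Formula: OEE = Availability * Performance * Quality / 10000
A * P = 83.0% * 95.2% / 100 = 79.02%
OEE = 79.02% * 96.9% / 100 = 76.6%

76.6%


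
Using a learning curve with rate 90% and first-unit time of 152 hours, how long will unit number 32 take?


Formula: T_n = T_1 * (learning_rate)^(log2(n)) where learning_rate = rate/100
Doublings = log2(32) = 5
T_n = 152 * 0.9^5
T_n = 152 * 0.5905 = 89.8 hours

89.8 hours


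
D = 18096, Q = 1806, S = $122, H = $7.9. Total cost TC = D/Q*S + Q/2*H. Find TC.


TC = 18096/1806 * 122 + 1806/2 * 7.9

$8356.13


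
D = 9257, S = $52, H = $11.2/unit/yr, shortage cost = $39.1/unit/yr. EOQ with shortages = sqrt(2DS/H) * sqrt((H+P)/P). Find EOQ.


Formula: EOQ* = sqrt(2DS/H) * sqrt((H+P)/P)
Base EOQ = sqrt(2*9257*52/11.2) = 293.19 units
Correction = sqrt((11.2+39.1)/39.1) = 1.13422
EOQ* = 293.19 * 1.13422 = 332.5 units

332.5 units


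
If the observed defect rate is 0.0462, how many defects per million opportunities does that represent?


DPMO = defect_rate * 1000000 = 0.0462 * 1000000

46200


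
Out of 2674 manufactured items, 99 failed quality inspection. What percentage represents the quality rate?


Formula: Quality Rate = Good Pieces / Total Pieces * 100
Good pieces = 2674 - 99 = 2575
QR = 2575 / 2674 * 100 = 96.3%

96.3%


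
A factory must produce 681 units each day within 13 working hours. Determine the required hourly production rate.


Formula: Production Rate = Daily Demand / Available Hours
Rate = 681 units/day / 13 hours/day
Rate = 52.4 units/hour

52.4 units/hour


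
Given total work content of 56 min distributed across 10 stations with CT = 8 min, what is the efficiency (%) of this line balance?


Formula: Efficiency = Sum of Task Times / (N_stations * CT) * 100
Total station capacity = 10 stations * 8 min = 80 min
Efficiency = 56 / 80 * 100 = 70.0%

70.0%


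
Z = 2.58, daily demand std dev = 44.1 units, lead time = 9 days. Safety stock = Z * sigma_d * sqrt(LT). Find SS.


Formula: SS = z * sigma_d * sqrt(LT)
sqrt(LT) = sqrt(9) = 3.0
SS = 2.58 * 44.1 * 3.0
SS = 341.3 units

341.3 units


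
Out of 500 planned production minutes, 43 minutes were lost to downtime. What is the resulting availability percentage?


Formula: Availability = (Planned Time - Downtime) / Planned Time * 100
Uptime = 500 - 43 = 457 min
Availability = 457 / 500 * 100 = 91.4%

91.4%


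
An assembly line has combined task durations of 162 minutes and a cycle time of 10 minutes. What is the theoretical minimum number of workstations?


Formula: N_min = ceil(Sum of Task Times / Cycle Time)
N_min = ceil(162 min / 10 min) = ceil(16.2)
N_min = 17 stations

17


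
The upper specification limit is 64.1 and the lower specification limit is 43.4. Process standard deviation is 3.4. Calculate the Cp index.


Cp = (64.1 - 43.4) / (6 * 3.4)

1.01


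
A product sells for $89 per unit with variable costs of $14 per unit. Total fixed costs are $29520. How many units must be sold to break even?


Formula: BEQ = Fixed Costs / (Price - Variable Cost)
Contribution margin = $89 - $14 = $75/unit
BEQ = ceil($29520 / $75/unit) = ceil(393.6) = 394 units

394 units


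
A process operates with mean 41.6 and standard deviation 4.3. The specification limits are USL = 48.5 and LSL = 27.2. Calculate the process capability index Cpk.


Cpu = (48.5 - 41.6) / (3 * 4.3) = 0.53
Cpl = (41.6 - 27.2) / (3 * 4.3) = 1.12
Cpk = min(0.53, 1.12) = 0.53

0.53


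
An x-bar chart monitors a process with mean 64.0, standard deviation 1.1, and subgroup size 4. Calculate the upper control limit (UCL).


UCL = 64.0 + 3 * 1.1 / sqrt(4)

65.65


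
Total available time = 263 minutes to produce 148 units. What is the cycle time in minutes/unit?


Formula: CT = Available Time / Number of Units
CT = 263 min / 148 units
CT = 1.78 min/unit

1.78 min/unit


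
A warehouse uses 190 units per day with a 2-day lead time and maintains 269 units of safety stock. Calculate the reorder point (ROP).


Formula: ROP = (Daily Demand * Lead Time) + Safety Stock
Demand during lead time = 190 * 2 = 380 units
ROP = 380 + 269 = 649 units

649 units


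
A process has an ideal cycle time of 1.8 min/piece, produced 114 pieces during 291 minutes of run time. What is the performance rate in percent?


Formula: Performance = (Ideal CT * Total Count) / Run Time * 100
Ideal output time = 1.8 * 114 = 205.2 min
Performance = 205.2 / 291 * 100 = 70.5%

70.5%


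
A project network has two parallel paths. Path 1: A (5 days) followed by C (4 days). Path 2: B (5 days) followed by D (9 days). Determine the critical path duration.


Path 1 = 5 + 4 = 9 days
Path 2 = 5 + 9 = 14 days
Duration = max(9, 14) = 14 days

14 days


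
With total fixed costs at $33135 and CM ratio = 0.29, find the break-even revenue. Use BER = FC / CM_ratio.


Formula: BER = Fixed Costs / Contribution Margin Ratio
BER = $33135 / 0.29
BER = $114258.62 (to the nearest cent)

$114258.62


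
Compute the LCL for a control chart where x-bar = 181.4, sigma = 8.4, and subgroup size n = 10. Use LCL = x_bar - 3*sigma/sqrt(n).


LCL = 181.4 - 3 * 8.4 / sqrt(10)

173.43


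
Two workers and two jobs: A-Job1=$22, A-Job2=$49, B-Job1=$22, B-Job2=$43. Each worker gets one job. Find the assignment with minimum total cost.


Option 1: A->1 + B->2 = $22 + $43 = $65
Option 2: A->2 + B->1 = $49 + $22 = $71
Min cost = min($65, $71) = $65

$65


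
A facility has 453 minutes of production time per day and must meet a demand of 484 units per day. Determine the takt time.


Formula: Takt Time = Available Production Time / Customer Demand
Takt = 453 min/day / 484 units/day
Takt = 0.94 min/unit

0.94 min/unit


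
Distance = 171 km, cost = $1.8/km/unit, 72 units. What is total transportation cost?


TC = dist * cost * units = 171 * 1.8 * 72 = $22161.60

$22161.60


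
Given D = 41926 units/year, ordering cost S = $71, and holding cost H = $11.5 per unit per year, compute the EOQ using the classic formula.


Formula: EOQ = sqrt(2 * D * S / H)
Numerator: 2 * 41926 * 71 = 5953492
2DS/H = 5953492 / 11.5 = 517695.0
EOQ = sqrt(517695.0) = 719.5 units

719.5 units


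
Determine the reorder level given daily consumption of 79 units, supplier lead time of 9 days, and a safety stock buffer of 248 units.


Formula: ROP = (Daily Demand * Lead Time) + Safety Stock
Demand during lead time = 79 * 9 = 711 units
ROP = 711 + 248 = 959 units

959 units


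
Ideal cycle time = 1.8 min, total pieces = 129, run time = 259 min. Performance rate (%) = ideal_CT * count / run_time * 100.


Formula: Performance = (Ideal CT * Total Count) / Run Time * 100
Ideal output time = 1.8 * 129 = 232.2 min
Performance = 232.2 / 259 * 100 = 89.7%

89.7%


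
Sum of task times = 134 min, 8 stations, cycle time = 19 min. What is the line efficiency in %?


Formula: Efficiency = Sum of Task Times / (N_stations * CT) * 100
Total station capacity = 8 stations * 19 min = 152 min
Efficiency = 134 / 152 * 100 = 88.2%

88.2%


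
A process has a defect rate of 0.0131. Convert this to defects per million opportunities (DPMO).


DPMO = defect_rate * 1000000 = 0.0131 * 1000000

13100


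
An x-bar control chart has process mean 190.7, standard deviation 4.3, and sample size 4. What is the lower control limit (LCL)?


LCL = 190.7 - 3 * 4.3 / sqrt(4)

184.25


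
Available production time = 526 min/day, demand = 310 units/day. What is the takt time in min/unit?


Formula: Takt Time = Available Production Time / Customer Demand
Takt = 526 min/day / 310 units/day
Takt = 1.7 min/unit

1.7 min/unit


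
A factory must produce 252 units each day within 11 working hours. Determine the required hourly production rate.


Formula: Production Rate = Daily Demand / Available Hours
Rate = 252 units/day / 11 hours/day
Rate = 22.9 units/hour

22.9 units/hour


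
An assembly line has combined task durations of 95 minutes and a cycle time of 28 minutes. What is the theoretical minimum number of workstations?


Formula: N_min = ceil(Sum of Task Times / Cycle Time)
N_min = ceil(95 min / 28 min) = ceil(3.3929)
N_min = 4 stations

4


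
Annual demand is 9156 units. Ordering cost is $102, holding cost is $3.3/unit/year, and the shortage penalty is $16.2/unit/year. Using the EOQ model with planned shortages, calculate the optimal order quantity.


Formula: EOQ* = sqrt(2DS/H) * sqrt((H+P)/P)
Base EOQ = sqrt(2*9156*102/3.3) = 752.33 units
Correction = sqrt((3.3+16.2)/16.2) = 1.09713
EOQ* = 752.33 * 1.09713 = 825.4 units

825.4 units


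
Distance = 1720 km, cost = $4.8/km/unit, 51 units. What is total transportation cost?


TC = dist * cost * units = 1720 * 4.8 * 51 = $421056.00

$421056.00


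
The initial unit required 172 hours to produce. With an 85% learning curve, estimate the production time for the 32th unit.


Formula: T_n = T_1 * (learning_rate)^(log2(n)) where learning_rate = rate/100
Doublings = log2(32) = 5
T_n = 172 * 0.85^5
T_n = 172 * 0.4437 = 76.3 hours

76.3 hours


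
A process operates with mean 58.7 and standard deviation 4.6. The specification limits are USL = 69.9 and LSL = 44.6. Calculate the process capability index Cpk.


Cpu = (69.9 - 58.7) / (3 * 4.6) = 0.81
Cpl = (58.7 - 44.6) / (3 * 4.6) = 1.02
Cpk = min(0.81, 1.02) = 0.81

0.81


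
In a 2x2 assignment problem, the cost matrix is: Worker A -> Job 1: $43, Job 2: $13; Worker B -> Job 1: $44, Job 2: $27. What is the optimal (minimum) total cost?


Option 1: A->1 + B->2 = $43 + $27 = $70
Option 2: A->2 + B->1 = $13 + $44 = $57
Min cost = min($70, $57) = $57

$57


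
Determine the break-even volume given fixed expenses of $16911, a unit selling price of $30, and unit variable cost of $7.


Formula: BEQ = Fixed Costs / (Price - Variable Cost)
Contribution margin = $30 - $7 = $23/unit
BEQ = ceil($16911 / $23/unit) = ceil(735.26) = 736 units

736 units


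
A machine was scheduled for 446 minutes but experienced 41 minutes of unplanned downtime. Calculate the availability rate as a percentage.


Formula: Availability = (Planned Time - Downtime) / Planned Time * 100
Uptime = 446 - 41 = 405 min
Availability = 405 / 446 * 100 = 90.8%

90.8%


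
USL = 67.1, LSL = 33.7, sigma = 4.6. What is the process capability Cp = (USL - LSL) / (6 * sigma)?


Cp = (67.1 - 33.7) / (6 * 4.6)

1.21


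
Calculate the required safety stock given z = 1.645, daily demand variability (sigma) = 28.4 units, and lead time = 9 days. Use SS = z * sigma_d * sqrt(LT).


Formula: SS = z * sigma_d * sqrt(LT)
sqrt(LT) = sqrt(9) = 3.0
SS = 1.645 * 28.4 * 3.0
SS = 140.2 units

140.2 units


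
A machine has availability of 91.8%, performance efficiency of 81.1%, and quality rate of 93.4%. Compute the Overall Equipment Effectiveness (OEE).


Formula: OEE = Availability * Performance * Quality / 10000
A * P = 91.8% * 81.1% / 100 = 74.45%
OEE = 74.45% * 93.4% / 100 = 69.5%

69.5%


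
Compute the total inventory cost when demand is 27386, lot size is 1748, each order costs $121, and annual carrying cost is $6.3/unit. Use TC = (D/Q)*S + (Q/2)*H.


TC = 27386/1748 * 121 + 1748/2 * 6.3

$7401.91


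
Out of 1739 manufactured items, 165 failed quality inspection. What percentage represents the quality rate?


Formula: Quality Rate = Good Pieces / Total Pieces * 100
Good pieces = 1739 - 165 = 1574
QR = 1574 / 1739 * 100 = 90.5%

90.5%


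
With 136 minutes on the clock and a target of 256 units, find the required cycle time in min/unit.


Formula: CT = Available Time / Number of Units
CT = 136 min / 256 units
CT = 0.53 min/unit

0.53 min/unit


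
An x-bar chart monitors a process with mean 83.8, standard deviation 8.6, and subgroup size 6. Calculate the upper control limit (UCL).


UCL = 83.8 + 3 * 8.6 / sqrt(6)

94.33


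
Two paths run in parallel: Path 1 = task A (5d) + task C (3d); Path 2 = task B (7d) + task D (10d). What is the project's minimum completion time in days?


Path 1 = 5 + 3 = 8 days
Path 2 = 7 + 10 = 17 days
Duration = max(8, 17) = 17 days

17 days


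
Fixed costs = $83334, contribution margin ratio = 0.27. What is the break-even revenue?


Formula: BER = Fixed Costs / Contribution Margin Ratio
BER = $83334 / 0.27
BER = $308644.44 (to the nearest cent)

$308644.44


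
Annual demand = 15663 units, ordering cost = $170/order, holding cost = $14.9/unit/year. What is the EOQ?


Formula: EOQ = sqrt(2 * D * S / H)
Numerator: 2 * 15663 * 170 = 5325420
2DS/H = 5325420 / 14.9 = 357410.7
EOQ = sqrt(357410.7) = 597.8 units

597.8 units


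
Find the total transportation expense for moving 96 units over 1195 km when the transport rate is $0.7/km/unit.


TC = dist * cost * units = 1195 * 0.7 * 96 = $80304.00

$80304.00


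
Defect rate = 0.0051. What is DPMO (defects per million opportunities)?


DPMO = defect_rate * 1000000 = 0.0051 * 1000000

5100


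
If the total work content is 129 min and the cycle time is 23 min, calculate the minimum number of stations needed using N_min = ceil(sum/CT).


Formula: N_min = ceil(Sum of Task Times / Cycle Time)
N_min = ceil(129 min / 23 min) = ceil(5.6087)
N_min = 6 stations

6


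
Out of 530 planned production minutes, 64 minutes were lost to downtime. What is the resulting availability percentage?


Formula: Availability = (Planned Time - Downtime) / Planned Time * 100
Uptime = 530 - 64 = 466 min
Availability = 466 / 530 * 100 = 87.9%

87.9%


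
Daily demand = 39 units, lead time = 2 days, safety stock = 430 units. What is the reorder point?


Formula: ROP = (Daily Demand * Lead Time) + Safety Stock
Demand during lead time = 39 * 2 = 78 units
ROP = 78 + 430 = 508 units

508 units


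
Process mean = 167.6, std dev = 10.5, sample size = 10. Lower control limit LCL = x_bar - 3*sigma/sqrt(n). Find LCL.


LCL = 167.6 - 3 * 10.5 / sqrt(10)

157.64


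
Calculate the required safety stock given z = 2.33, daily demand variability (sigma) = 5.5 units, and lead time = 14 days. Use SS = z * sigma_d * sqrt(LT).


Formula: SS = z * sigma_d * sqrt(LT)
sqrt(LT) = sqrt(14) = 3.7417
SS = 2.33 * 5.5 * 3.7417
SS = 47.9 units

47.9 units


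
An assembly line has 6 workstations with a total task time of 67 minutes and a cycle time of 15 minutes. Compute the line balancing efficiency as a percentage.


Formula: Efficiency = Sum of Task Times / (N_stations * CT) * 100
Total station capacity = 6 stations * 15 min = 90 min
Efficiency = 67 / 90 * 100 = 74.4%

74.4%


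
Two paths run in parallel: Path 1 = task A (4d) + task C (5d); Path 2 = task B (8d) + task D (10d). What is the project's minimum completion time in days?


Path 1 = 4 + 5 = 9 days
Path 2 = 8 + 10 = 18 days
Duration = max(9, 18) = 18 days

18 days


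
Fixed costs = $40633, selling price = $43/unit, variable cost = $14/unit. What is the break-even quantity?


Formula: BEQ = Fixed Costs / (Price - Variable Cost)
Contribution margin = $43 - $14 = $29/unit
BEQ = ceil($40633 / $29/unit) = ceil(1401.14) = 1402 units

1402 units


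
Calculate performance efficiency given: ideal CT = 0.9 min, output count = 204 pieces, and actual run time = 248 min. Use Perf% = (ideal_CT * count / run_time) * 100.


Formula: Performance = (Ideal CT * Total Count) / Run Time * 100
Ideal output time = 0.9 * 204 = 183.6 min
Performance = 183.6 / 248 * 100 = 74.0%

74.0%


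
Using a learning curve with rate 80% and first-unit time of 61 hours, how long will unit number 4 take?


Formula: T_n = T_1 * (learning_rate)^(log2(n)) where learning_rate = rate/100
Doublings = log2(4) = 2
T_n = 61 * 0.8^2
T_n = 61 * 0.64 = 39.0 hours

39.0 hours


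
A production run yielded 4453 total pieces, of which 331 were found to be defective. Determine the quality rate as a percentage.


Formula: Quality Rate = Good Pieces / Total Pieces * 100
Good pieces = 4453 - 331 = 4122
QR = 4122 / 4453 * 100 = 92.6%

92.6%


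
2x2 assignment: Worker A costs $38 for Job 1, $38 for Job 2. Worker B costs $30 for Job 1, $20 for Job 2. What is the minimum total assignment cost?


Option 1: A->1 + B->2 = $38 + $20 = $58
Option 2: A->2 + B->1 = $38 + $30 = $68
Min cost = min($58, $68) = $58

$58


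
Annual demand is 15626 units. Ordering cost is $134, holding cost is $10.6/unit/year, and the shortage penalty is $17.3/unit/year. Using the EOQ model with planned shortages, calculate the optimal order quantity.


Formula: EOQ* = sqrt(2DS/H) * sqrt((H+P)/P)
Base EOQ = sqrt(2*15626*134/10.6) = 628.55 units
Correction = sqrt((10.6+17.3)/17.3) = 1.26993
EOQ* = 628.55 * 1.26993 = 798.2 units

798.2 units


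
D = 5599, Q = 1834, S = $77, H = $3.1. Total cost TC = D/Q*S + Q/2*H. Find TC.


TC = 5599/1834 * 77 + 1834/2 * 3.1

$3077.77


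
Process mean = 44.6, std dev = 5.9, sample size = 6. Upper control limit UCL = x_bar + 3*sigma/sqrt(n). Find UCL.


UCL = 44.6 + 3 * 5.9 / sqrt(6)

51.83


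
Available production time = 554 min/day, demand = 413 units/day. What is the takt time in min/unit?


Formula: Takt Time = Available Production Time / Customer Demand
Takt = 554 min/day / 413 units/day
Takt = 1.34 min/unit

1.34 min/unit


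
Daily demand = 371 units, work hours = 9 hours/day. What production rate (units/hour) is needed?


Formula: Production Rate = Daily Demand / Available Hours
Rate = 371 units/day / 9 hours/day
Rate = 41.2 units/hour

41.2 units/hour


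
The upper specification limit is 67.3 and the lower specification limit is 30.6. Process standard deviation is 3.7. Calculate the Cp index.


Cp = (67.3 - 30.6) / (6 * 3.7)

1.65


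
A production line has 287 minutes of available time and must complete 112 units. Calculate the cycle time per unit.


Formula: CT = Available Time / Number of Units
CT = 287 min / 112 units
CT = 2.56 min/unit

2.56 min/unit


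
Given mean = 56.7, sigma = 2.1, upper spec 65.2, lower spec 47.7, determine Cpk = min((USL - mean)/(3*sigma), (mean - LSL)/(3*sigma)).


Cpu = (65.2 - 56.7) / (3 * 2.1) = 1.35
Cpl = (56.7 - 47.7) / (3 * 2.1) = 1.43
Cpk = min(1.35, 1.43) = 1.35

1.35


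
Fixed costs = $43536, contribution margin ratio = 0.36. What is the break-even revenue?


Formula: BER = Fixed Costs / Contribution Margin Ratio
BER = $43536 / 0.36
BER = $120933.33 (to the nearest cent)

$120933.33


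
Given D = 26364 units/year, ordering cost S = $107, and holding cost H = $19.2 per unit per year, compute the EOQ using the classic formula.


Formula: EOQ = sqrt(2 * D * S / H)
Numerator: 2 * 26364 * 107 = 5641896
2DS/H = 5641896 / 19.2 = 293848.8
EOQ = sqrt(293848.8) = 542.1 units

542.1 units


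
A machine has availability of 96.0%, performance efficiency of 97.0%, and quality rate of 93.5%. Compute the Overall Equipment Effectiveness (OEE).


Formula: OEE = Availability * Performance * Quality / 10000
A * P = 96.0% * 97.0% / 100 = 93.12%
OEE = 93.12% * 93.5% / 100 = 87.1%

87.1%


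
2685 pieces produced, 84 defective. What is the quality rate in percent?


Formula: Quality Rate = Good Pieces / Total Pieces * 100
Good pieces = 2685 - 84 = 2601
QR = 2601 / 2685 * 100 = 96.9%

96.9%


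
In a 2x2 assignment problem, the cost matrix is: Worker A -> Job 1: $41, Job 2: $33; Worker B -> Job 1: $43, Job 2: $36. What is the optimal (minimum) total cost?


Option 1: A->1 + B->2 = $41 + $36 = $77
Option 2: A->2 + B->1 = $33 + $43 = $76
Min cost = min($77, $76) = $76

$76


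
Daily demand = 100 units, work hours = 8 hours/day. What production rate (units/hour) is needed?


Formula: Production Rate = Daily Demand / Available Hours
Rate = 100 units/day / 8 hours/day
Rate = 12.5 units/hour

12.5 units/hour


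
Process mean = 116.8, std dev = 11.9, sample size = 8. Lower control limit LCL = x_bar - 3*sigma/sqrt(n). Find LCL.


LCL = 116.8 - 3 * 11.9 / sqrt(8)

104.18


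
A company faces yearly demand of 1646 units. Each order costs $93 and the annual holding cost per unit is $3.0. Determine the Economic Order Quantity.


Formula: EOQ = sqrt(2 * D * S / H)
Numerator: 2 * 1646 * 93 = 306156
2DS/H = 306156 / 3.0 = 102052.0
EOQ = sqrt(102052.0) = 319.5 units

319.5 units


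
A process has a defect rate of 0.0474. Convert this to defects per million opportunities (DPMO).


DPMO = defect_rate * 1000000 = 0.0474 * 1000000

47400


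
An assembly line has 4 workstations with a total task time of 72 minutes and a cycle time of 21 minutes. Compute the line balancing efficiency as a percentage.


Formula: Efficiency = Sum of Task Times / (N_stations * CT) * 100
Total station capacity = 4 stations * 21 min = 84 min
Efficiency = 72 / 84 * 100 = 85.7%

85.7%


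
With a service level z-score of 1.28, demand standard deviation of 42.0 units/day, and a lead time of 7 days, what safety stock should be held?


Formula: SS = z * sigma_d * sqrt(LT)
sqrt(LT) = sqrt(7) = 2.6458
SS = 1.28 * 42.0 * 2.6458
SS = 142.2 units

142.2 units


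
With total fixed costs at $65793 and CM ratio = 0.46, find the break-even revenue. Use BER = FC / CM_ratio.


Formula: BER = Fixed Costs / Contribution Margin Ratio
BER = $65793 / 0.46
BER = $143028.26 (to the nearest cent)

$143028.26


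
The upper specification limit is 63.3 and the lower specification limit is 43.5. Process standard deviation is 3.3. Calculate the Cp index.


Cp = (63.3 - 43.5) / (6 * 3.3)

1.0
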